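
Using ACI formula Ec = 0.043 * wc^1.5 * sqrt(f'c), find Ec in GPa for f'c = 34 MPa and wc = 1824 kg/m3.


Ec = 0.043 * 1824^1.5 * sqrt(34) / 1000
= 19.53 GPa

19.53


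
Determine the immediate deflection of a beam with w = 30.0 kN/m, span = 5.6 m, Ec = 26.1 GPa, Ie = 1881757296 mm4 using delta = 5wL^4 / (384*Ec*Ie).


Convert: L = 5.6 m = 5600 mm, Ec = 26.1 GPa = 26100 MPa
delta = 5 * 30.0 * 5600^4 / (384 * 26100 * 1881757296)
= 7.82 mm

7.82


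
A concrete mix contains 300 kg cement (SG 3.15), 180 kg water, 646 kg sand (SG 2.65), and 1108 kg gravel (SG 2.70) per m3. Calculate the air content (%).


Vol cement = 300 / (3.15 * 1000) = 0.095238 m3
Vol water = 180 / 1000 = 0.18 m3
Vol sand = 646 / (2.65 * 1000) = 0.243774 m3
Vol gravel = 1108 / (2.70 * 1000) = 0.41037 m3
Total solid + water volume = 0.929382 m3
Air = (1 - 0.929382) * 100 = 7.06%

7.06


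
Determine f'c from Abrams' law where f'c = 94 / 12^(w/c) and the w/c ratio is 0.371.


f'c = 94 / 12^0.371
= 94 / 2.514
= 37.39 MPa

37.39


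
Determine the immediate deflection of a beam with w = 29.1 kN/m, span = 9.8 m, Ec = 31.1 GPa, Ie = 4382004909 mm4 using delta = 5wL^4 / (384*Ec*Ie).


Convert: L = 9.8 m = 9800 mm, Ec = 31.1 GPa = 31100 MPa
delta = 5 * 29.1 * 9800^4 / (384 * 31100 * 4382004909)
= 25.65 mm

25.65


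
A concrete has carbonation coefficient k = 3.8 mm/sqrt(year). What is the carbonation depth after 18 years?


depth = k * sqrt(t)
= 3.8 * sqrt(18)
= 16.12 mm

16.12


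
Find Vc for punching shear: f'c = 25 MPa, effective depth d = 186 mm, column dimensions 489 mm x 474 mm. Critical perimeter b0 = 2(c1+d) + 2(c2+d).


b0 = 2*(489 + 186) + 2*(474 + 186) = 2670 mm
Vc = 0.33 * sqrt(25) * 2670 * 186 / 1000
= 819.42 kN

819.42


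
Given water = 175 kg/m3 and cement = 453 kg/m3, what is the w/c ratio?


w/c = water / cement
w/c = 175 / 453 = 0.386

0.386


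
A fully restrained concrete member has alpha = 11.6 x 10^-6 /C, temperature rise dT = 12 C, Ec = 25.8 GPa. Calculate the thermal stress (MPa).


sigma = alpha * dT * Ec
= 11.6e-6 * 12 * 25.8 * 1000
= 3.591 MPa

3.591


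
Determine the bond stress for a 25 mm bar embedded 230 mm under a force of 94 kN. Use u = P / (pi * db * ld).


u = P / (pi * db * ld)
= 94 * 1000 / (pi * 25 * 230)
= 5.204 MPa

5.204


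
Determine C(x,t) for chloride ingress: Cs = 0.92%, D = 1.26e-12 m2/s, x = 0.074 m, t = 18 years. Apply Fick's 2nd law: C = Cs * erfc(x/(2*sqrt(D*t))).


t_seconds = 18 * 365.25 * 24 * 3600 = 568036800.0 s
arg = 0.074 / (2 * sqrt(1.26e-12 * 568036800.0))
= 1.383
erfc(1.383) = 0.0505
C = 0.92 * 0.0505 = 0.0464%

0.0464


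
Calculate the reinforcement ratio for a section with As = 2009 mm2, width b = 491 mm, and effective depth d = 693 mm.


rho = As / (b * d)
= 2009 / (491 * 693)
= 0.0059

0.0059


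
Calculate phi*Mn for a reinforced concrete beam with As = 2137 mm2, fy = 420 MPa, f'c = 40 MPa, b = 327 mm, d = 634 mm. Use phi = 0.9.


a = As * fy / (0.85 * f'c * b)
= 2137 * 420 / (0.85 * 40 * 327)
= 80.7285 mm
Mn = As * fy * (d - a/2) / 10^6
= 532.8118 kN-m
phi*Mn = 0.9 * 532.8118 = 479.53 kN-m

479.53


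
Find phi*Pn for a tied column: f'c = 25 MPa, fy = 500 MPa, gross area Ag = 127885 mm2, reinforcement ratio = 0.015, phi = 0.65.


Ast = rho * Ag = 0.015 * 127885 = 1918.275 mm2
phi*Pn = 0.65 * 0.80 * (0.85 * 25 * (127885 - 1918.275) + 500 * 1918.275) / 1000
= 1890.68 kN

1890.68


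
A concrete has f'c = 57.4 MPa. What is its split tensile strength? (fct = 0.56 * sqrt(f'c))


fct = 0.56 * sqrt(57.4)
= 0.56 * 7.576
= 4.243 MPa

4.243


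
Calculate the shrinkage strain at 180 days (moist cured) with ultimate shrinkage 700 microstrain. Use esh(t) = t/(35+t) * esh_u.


esh(180) = 180 / (35 + 180) * 700
= 180 / 215 * 700
= 586.0 microstrain

586.0


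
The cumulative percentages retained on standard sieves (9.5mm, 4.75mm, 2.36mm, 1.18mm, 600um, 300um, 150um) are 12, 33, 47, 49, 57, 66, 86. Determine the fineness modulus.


FM = sum(cumulative % retained) / 100
= 350 / 100
= 3.5

3.5


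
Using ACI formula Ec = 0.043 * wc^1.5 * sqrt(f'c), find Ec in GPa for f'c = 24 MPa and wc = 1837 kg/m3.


Ec = 0.043 * 1837^1.5 * sqrt(24) / 1000
= 16.59 GPa

16.59


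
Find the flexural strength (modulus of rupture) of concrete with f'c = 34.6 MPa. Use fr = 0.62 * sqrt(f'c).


fr = 0.62 * sqrt(34.6)
= 3.647 MPa

3.647


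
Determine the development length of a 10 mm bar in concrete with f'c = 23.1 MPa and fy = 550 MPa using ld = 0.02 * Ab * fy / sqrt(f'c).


Ab = pi * 10^2 / 4 = 78.54 mm2
ld = 0.02 * 78.54 * 550 / sqrt(23.1)
= 179.8 mm

179.8


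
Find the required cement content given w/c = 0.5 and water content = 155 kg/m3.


Cement = water / (w/c)
= 155 / 0.5
= 310.0 kg/m3

310.0


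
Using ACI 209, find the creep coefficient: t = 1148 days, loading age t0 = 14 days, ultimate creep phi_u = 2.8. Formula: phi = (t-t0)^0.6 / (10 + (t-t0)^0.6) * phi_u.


dt = 1148 - 14 = 1134
phi = 1134^0.6 / (10 + 1134^0.6) * 2.8
= 2.441

2.441


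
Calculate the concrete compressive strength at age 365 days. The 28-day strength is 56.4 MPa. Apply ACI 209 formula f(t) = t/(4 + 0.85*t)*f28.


f(365) = 365 / (4 + 0.85 * 365) * 56.4
= 365 / 314.25 * 56.4
= 65.51 MPa

65.51


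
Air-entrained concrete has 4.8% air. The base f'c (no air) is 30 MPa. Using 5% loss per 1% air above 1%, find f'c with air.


Strength loss = (4.8 - 1) * 5 = 19.0%
f'c = 30 * (1 - 19.0/100)
= 24.3 MPa

24.3


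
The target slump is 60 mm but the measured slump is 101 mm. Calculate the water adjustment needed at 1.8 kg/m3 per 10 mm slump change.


Difference = 60 - 101 = -41 mm
Water adjustment = -41 * 1.8 / 10 = -7.4 kg/m3

-7.4


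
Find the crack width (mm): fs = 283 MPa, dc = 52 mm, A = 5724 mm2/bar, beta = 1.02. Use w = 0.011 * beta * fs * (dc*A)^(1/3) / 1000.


w = 0.011 * beta * fs * (dc * A)^(1/3) / 1000
= 0.011 * 1.02 * 283 * (52 * 5724)^(1/3) / 1000
= 0.212 mm

0.212


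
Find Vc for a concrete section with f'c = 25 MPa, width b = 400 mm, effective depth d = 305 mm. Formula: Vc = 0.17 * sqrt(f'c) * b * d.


Vc = 0.17 * sqrt(25) * 400 * 305 / 1000
= 103.7 kN

103.7


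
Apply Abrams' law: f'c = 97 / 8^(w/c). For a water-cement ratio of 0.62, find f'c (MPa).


f'c = 97 / 8^0.62
= 97 / 3.63
= 26.72 MPa

26.72


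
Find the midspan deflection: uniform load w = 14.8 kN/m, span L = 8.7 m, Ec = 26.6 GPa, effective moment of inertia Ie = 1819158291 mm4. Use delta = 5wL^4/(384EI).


Convert: L = 8.7 m = 8700 mm, Ec = 26.6 GPa = 26600 MPa
delta = 5 * 14.8 * 8700^4 / (384 * 26600 * 1819158291)
= 22.82 mm

22.82


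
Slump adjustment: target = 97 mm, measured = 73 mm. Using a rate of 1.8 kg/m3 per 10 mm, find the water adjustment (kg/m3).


Difference = 97 - 73 = 24 mm
Water adjustment = 24 * 1.8 / 10 = 4.3 kg/m3

4.3


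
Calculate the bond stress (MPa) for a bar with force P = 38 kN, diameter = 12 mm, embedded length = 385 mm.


u = P / (pi * db * ld)
= 38 * 1000 / (pi * 12 * 385)
= 2.618 MPa

2.618


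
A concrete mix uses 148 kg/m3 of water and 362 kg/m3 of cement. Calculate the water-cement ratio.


w/c = water / cement
w/c = 148 / 362 = 0.409

0.409


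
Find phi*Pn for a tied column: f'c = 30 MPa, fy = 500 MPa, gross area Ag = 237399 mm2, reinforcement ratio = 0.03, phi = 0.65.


Ast = rho * Ag = 0.03 * 237399 = 7121.97 mm2
phi*Pn = 0.65 * 0.80 * (0.85 * 30 * (237399 - 7121.97) + 500 * 7121.97) / 1000
= 4905.19 kN

4905.19


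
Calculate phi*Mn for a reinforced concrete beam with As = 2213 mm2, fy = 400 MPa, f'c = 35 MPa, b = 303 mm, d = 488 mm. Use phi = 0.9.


a = As * fy / (0.85 * f'c * b)
= 2213 * 400 / (0.85 * 35 * 303)
= 98.2001 mm
Mn = As * fy * (d - a/2) / 10^6
= 388.5142 kN-m
phi*Mn = 0.9 * 388.5142 = 349.66 kN-m

349.66


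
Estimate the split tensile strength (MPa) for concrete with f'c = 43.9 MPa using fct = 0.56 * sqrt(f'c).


fct = 0.56 * sqrt(43.9)
= 0.56 * 6.626
= 3.71 MPa

3.71


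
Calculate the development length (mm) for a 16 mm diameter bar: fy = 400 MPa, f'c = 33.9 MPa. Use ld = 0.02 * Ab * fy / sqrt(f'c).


Ab = pi * 16^2 / 4 = 201.062 mm2
ld = 0.02 * 201.062 * 400 / sqrt(33.9)
= 276.3 mm

276.3


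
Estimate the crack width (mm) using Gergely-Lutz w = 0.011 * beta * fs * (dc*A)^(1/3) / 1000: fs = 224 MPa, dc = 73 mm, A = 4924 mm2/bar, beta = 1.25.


w = 0.011 * beta * fs * (dc * A)^(1/3) / 1000
= 0.011 * 1.25 * 224 * (73 * 4924)^(1/3) / 1000
= 0.219 mm

0.219


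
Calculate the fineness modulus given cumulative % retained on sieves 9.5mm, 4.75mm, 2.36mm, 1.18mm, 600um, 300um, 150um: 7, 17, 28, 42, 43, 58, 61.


FM = sum(cumulative % retained) / 100
= 256 / 100
= 2.56

2.56


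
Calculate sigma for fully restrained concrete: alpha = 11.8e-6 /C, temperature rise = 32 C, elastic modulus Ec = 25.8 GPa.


sigma = alpha * dT * Ec
= 11.8e-6 * 32 * 25.8 * 1000
= 9.742 MPa

9.742


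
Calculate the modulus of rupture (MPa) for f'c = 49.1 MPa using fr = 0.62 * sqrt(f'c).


fr = 0.62 * sqrt(49.1)
= 4.344 MPa

4.344


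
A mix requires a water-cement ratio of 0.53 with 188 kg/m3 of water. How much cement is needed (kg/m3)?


Cement = water / (w/c)
= 188 / 0.53
= 354.7 kg/m3

354.7


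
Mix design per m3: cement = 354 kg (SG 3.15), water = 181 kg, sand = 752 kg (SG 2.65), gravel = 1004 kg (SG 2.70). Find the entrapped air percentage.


Vol cement = 354 / (3.15 * 1000) = 0.112381 m3
Vol water = 181 / 1000 = 0.181 m3
Vol sand = 752 / (2.65 * 1000) = 0.283774 m3
Vol gravel = 1004 / (2.70 * 1000) = 0.371852 m3
Total solid + water volume = 0.949006 m3
Air = (1 - 0.949006) * 100 = 5.1%

5.1


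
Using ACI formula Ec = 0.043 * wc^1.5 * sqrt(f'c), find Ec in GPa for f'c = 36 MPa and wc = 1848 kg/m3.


Ec = 0.043 * 1848^1.5 * sqrt(36) / 1000
= 20.5 GPa

20.5


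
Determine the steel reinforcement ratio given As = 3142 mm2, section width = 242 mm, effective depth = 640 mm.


rho = As / (b * d)
= 3142 / (242 * 640)
= 0.0203

0.0203


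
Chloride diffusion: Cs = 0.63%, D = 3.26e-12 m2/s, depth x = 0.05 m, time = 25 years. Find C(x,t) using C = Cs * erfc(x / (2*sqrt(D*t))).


t_seconds = 25 * 365.25 * 24 * 3600 = 788940000.0 s
arg = 0.05 / (2 * sqrt(3.26e-12 * 788940000.0))
= 0.493
erfc(0.493) = 0.4857
C = 0.63 * 0.4857 = 0.306%

0.306


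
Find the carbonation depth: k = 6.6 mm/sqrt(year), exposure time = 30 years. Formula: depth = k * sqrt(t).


depth = k * sqrt(t)
= 6.6 * sqrt(30)
= 36.15 mm

36.15


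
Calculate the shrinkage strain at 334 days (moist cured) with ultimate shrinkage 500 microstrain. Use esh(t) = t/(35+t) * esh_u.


esh(334) = 334 / (35 + 334) * 500
= 334 / 369 * 500
= 452.6 microstrain

452.6


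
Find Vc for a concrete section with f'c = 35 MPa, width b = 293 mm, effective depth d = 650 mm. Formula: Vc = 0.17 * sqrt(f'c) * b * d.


Vc = 0.17 * sqrt(35) * 293 * 650 / 1000
= 191.54 kN

191.54


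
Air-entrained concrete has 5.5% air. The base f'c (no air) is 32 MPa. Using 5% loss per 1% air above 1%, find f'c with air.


Strength loss = (5.5 - 1) * 5 = 22.5%
f'c = 32 * (1 - 22.5/100)
= 24.8 MPa

24.8


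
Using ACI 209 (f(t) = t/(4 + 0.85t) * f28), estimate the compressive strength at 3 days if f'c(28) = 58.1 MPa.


f(3) = 3 / (4 + 0.85 * 3) * 58.1
= 3 / 6.55 * 58.1
= 26.61 MPa

26.61


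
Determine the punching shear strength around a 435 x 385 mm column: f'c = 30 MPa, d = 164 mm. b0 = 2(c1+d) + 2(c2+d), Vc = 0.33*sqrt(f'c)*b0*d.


b0 = 2*(435 + 164) + 2*(385 + 164) = 2296 mm
Vc = 0.33 * sqrt(30) * 2296 * 164 / 1000
= 680.6 kN

680.6


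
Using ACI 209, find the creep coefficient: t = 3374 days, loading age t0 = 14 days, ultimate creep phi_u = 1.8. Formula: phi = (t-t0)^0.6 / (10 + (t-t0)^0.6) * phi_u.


dt = 3374 - 14 = 3360
phi = 3360^0.6 / (10 + 3360^0.6) * 1.8
= 1.672

1.672


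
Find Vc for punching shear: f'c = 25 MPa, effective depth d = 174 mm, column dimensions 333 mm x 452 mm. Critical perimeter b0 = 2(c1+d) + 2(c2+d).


b0 = 2*(333 + 174) + 2*(452 + 174) = 2266 mm
Vc = 0.33 * sqrt(25) * 2266 * 174 / 1000
= 650.57 kN

650.57


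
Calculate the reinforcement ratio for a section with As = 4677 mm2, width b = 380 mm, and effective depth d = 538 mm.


rho = As / (b * d)
= 4677 / (380 * 538)
= 0.0229

0.0229


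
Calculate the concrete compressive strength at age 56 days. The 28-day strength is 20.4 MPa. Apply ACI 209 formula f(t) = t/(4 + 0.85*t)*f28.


f(56) = 56 / (4 + 0.85 * 56) * 20.4
= 56 / 51.6 * 20.4
= 22.14 MPa

22.14


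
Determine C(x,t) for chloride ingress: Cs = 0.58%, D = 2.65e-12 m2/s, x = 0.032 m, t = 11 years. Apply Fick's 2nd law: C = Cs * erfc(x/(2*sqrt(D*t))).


t_seconds = 11 * 365.25 * 24 * 3600 = 347133600.0 s
arg = 0.032 / (2 * sqrt(2.65e-12 * 347133600.0))
= 0.5275
erfc(0.5275) = 0.4556
C = 0.58 * 0.4556 = 0.2643%

0.2643


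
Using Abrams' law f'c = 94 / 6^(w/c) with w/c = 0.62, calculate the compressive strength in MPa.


f'c = 94 / 6^0.62
= 94 / 3.037
= 30.95 MPa

30.95


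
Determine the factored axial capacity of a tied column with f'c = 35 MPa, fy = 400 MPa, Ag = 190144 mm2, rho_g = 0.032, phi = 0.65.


Ast = rho * Ag = 0.032 * 190144 = 6084.608 mm2
phi*Pn = 0.65 * 0.80 * (0.85 * 35 * (190144 - 6084.608) + 400 * 6084.608) / 1000
= 4113.0 kN

4113.0


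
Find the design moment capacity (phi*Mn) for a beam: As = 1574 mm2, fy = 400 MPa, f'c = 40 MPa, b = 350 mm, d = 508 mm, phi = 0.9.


a = As * fy / (0.85 * f'c * b)
= 1574 * 400 / (0.85 * 40 * 350)
= 52.9076 mm
Mn = As * fy * (d - a/2) / 10^6
= 303.1815 kN-m
phi*Mn = 0.9 * 303.1815 = 272.86 kN-m

272.86


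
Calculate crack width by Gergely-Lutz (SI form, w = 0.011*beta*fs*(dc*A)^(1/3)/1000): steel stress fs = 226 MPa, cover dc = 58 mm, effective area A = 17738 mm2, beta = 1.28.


w = 0.011 * beta * fs * (dc * A)^(1/3) / 1000
= 0.011 * 1.28 * 226 * (58 * 17738)^(1/3) / 1000
= 0.321 mm

0.321


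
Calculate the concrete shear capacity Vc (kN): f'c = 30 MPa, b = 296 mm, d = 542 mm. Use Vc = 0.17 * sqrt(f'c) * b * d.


Vc = 0.17 * sqrt(30) * 296 * 542 / 1000
= 149.38 kN

149.38


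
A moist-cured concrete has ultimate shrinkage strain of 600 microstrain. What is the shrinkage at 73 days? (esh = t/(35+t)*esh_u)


esh(73) = 73 / (35 + 73) * 600
= 73 / 108 * 600
= 405.6 microstrain

405.6


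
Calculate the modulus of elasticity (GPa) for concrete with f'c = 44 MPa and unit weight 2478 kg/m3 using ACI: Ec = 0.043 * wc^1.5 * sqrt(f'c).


Ec = 0.043 * 2478^1.5 * sqrt(44) / 1000
= 35.18 GPa

35.18


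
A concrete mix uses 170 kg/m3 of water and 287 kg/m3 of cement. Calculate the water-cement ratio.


w/c = water / cement
w/c = 170 / 287 = 0.592

0.592


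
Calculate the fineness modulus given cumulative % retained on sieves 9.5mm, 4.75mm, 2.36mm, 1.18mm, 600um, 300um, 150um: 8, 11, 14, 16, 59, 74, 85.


FM = sum(cumulative % retained) / 100
= 267 / 100
= 2.67

2.67


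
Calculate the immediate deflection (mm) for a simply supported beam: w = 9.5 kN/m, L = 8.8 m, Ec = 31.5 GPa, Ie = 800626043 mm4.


Convert: L = 8.8 m = 8800 mm, Ec = 31.5 GPa = 31500 MPa
delta = 5 * 9.5 * 8800^4 / (384 * 31500 * 800626043)
= 29.41 mm

29.41


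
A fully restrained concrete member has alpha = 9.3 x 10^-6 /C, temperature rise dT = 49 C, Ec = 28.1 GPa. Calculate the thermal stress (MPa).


sigma = alpha * dT * Ec
= 9.3e-6 * 49 * 28.1 * 1000
= 12.805 MPa

12.805


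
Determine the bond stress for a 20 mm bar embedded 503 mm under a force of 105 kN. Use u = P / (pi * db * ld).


u = P / (pi * db * ld)
= 105 * 1000 / (pi * 20 * 503)
= 3.322 MPa

3.322


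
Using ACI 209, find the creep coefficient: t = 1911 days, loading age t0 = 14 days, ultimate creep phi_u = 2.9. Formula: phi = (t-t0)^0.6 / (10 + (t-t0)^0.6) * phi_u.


dt = 1911 - 14 = 1897
phi = 1897^0.6 / (10 + 1897^0.6) * 2.9
= 2.617

2.617


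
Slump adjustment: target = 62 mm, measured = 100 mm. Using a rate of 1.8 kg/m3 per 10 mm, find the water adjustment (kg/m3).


Difference = 62 - 100 = -38 mm
Water adjustment = -38 * 1.8 / 10 = -6.8 kg/m3

-6.8


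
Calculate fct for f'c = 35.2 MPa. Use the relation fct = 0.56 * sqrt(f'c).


fct = 0.56 * sqrt(35.2)
= 0.56 * 5.933
= 3.322 MPa

3.322


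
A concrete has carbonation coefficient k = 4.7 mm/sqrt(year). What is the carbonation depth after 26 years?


depth = k * sqrt(t)
= 4.7 * sqrt(26)
= 23.97 mm

23.97


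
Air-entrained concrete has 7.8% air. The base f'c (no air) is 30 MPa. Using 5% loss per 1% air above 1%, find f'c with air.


Strength loss = (7.8 - 1) * 5 = 34.0%
f'c = 30 * (1 - 34.0/100)
= 19.8 MPa

19.8


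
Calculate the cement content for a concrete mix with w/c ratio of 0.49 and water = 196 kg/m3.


Cement = water / (w/c)
= 196 / 0.49
= 400.0 kg/m3

400.0


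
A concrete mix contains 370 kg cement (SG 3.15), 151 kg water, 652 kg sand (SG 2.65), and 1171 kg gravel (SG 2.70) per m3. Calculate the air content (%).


Vol cement = 370 / (3.15 * 1000) = 0.11746 m3
Vol water = 151 / 1000 = 0.151 m3
Vol sand = 652 / (2.65 * 1000) = 0.246038 m3
Vol gravel = 1171 / (2.70 * 1000) = 0.433704 m3
Total solid + water volume = 0.948202 m3
Air = (1 - 0.948202) * 100 = 5.18%

5.18


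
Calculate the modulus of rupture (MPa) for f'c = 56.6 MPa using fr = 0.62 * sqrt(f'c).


fr = 0.62 * sqrt(56.6)
= 4.664 MPa

4.664


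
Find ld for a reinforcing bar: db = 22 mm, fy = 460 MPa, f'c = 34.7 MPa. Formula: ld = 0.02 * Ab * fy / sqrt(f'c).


Ab = pi * 22^2 / 4 = 380.133 mm2
ld = 0.02 * 380.133 * 460 / sqrt(34.7)
= 593.7 mm

593.7


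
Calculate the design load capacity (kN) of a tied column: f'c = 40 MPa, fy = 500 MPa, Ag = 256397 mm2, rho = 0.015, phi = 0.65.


Ast = rho * Ag = 0.015 * 256397 = 3845.955 mm2
phi*Pn = 0.65 * 0.80 * (0.85 * 40 * (256397 - 3845.955) + 500 * 3845.955) / 1000
= 5465.05 kN

5465.05


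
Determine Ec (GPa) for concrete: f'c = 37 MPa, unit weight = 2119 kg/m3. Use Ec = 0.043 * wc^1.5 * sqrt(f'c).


Ec = 0.043 * 2119^1.5 * sqrt(37) / 1000
= 25.51 GPa

25.51


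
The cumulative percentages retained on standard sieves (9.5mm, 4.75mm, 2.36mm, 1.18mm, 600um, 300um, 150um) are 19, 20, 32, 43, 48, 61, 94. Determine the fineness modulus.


FM = sum(cumulative % retained) / 100
= 317 / 100
= 3.17

3.17


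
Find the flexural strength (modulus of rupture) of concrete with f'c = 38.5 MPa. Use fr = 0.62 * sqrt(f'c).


fr = 0.62 * sqrt(38.5)
= 3.847 MPa

3.847


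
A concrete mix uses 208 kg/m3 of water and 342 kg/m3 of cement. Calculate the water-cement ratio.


w/c = water / cement
w/c = 208 / 342 = 0.608

0.608


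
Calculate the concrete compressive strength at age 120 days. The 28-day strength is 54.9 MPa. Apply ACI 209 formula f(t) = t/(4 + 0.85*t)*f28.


f(120) = 120 / (4 + 0.85 * 120) * 54.9
= 120 / 106.0 * 54.9
= 62.15 MPa

62.15


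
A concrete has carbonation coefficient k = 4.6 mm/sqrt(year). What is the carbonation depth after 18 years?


depth = k * sqrt(t)
= 4.6 * sqrt(18)
= 19.52 mm

19.52


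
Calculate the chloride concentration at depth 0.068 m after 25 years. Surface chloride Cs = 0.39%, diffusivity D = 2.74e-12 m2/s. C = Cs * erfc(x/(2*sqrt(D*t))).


t_seconds = 25 * 365.25 * 24 * 3600 = 788940000.0 s
arg = 0.068 / (2 * sqrt(2.74e-12 * 788940000.0))
= 0.7313
erfc(0.7313) = 0.3011
C = 0.39 * 0.3011 = 0.1174%

0.1174


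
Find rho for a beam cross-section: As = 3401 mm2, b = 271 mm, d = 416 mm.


rho = As / (b * d)
= 3401 / (271 * 416)
= 0.0302

0.0302


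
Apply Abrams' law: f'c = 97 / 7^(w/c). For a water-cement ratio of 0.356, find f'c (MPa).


f'c = 97 / 7^0.356
= 97 / 1.999
= 48.52 MPa

48.52


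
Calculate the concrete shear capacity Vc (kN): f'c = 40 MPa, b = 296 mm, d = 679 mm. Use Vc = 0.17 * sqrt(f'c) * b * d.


Vc = 0.17 * sqrt(40) * 296 * 679 / 1000
= 216.09 kN

216.09


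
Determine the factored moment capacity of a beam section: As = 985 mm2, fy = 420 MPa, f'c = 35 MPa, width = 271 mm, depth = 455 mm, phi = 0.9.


a = As * fy / (0.85 * f'c * b)
= 985 * 420 / (0.85 * 35 * 271)
= 51.3132 mm
Mn = As * fy * (d - a/2) / 10^6
= 177.6194 kN-m
phi*Mn = 0.9 * 177.6194 = 159.86 kN-m

159.86


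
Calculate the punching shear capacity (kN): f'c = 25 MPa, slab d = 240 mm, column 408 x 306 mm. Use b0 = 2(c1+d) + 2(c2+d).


b0 = 2*(408 + 240) + 2*(306 + 240) = 2388 mm
Vc = 0.33 * sqrt(25) * 2388 * 240 / 1000
= 945.65 kN

945.65


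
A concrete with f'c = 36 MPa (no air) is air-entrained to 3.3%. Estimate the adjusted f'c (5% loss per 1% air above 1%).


Strength loss = (3.3 - 1) * 5 = 11.5%
f'c = 36 * (1 - 11.5/100)
= 31.86 MPa

31.86


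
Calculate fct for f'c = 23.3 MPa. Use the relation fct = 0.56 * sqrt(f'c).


fct = 0.56 * sqrt(23.3)
= 0.56 * 4.827
= 2.703 MPa

2.703


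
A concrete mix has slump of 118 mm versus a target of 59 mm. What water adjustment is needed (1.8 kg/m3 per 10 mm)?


Difference = 59 - 118 = -59 mm
Water adjustment = -59 * 1.8 / 10 = -10.6 kg/m3

-10.6


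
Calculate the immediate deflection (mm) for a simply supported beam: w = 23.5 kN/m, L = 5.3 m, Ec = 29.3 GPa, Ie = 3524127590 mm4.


Convert: L = 5.3 m = 5300 mm, Ec = 29.3 GPa = 29300 MPa
delta = 5 * 23.5 * 5300^4 / (384 * 29300 * 3524127590)
= 2.34 mm

2.34


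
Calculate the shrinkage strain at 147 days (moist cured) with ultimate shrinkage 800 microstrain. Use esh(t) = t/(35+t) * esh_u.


esh(147) = 147 / (35 + 147) * 800
= 147 / 182 * 800
= 646.2 microstrain

646.2


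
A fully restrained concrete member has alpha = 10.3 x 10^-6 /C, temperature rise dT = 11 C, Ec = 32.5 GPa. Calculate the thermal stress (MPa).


sigma = alpha * dT * Ec
= 10.3e-6 * 11 * 32.5 * 1000
= 3.682 MPa

3.682


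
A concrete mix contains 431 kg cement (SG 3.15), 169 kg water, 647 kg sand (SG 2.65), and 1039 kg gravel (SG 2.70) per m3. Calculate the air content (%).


Vol cement = 431 / (3.15 * 1000) = 0.136825 m3
Vol water = 169 / 1000 = 0.169 m3
Vol sand = 647 / (2.65 * 1000) = 0.244151 m3
Vol gravel = 1039 / (2.70 * 1000) = 0.384815 m3
Total solid + water volume = 0.934791 m3
Air = (1 - 0.934791) * 100 = 6.52%

6.52


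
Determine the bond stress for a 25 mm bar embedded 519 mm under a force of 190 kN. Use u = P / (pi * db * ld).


u = P / (pi * db * ld)
= 190 * 1000 / (pi * 25 * 519)
= 4.661 MPa

4.661


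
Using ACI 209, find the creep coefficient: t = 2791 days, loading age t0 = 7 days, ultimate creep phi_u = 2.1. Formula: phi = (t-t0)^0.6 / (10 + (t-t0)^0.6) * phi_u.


dt = 2791 - 7 = 2784
phi = 2784^0.6 / (10 + 2784^0.6) * 2.1
= 1.934

1.934


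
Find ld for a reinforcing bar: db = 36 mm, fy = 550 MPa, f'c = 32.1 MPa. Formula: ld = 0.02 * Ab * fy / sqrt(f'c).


Ab = pi * 36^2 / 4 = 1017.876 mm2
ld = 0.02 * 1017.876 * 550 / sqrt(32.1)
= 1976.2 mm

1976.2


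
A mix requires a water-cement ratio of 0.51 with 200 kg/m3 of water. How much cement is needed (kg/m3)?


Cement = water / (w/c)
= 200 / 0.51
= 392.2 kg/m3

392.2


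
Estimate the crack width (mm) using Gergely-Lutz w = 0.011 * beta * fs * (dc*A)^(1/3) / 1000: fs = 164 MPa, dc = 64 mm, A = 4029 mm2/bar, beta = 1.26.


w = 0.011 * beta * fs * (dc * A)^(1/3) / 1000
= 0.011 * 1.26 * 164 * (64 * 4029)^(1/3) / 1000
= 0.145 mm

0.145


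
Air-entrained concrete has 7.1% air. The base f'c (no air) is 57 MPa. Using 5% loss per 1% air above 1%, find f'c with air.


Strength loss = (7.1 - 1) * 5 = 30.5%
f'c = 57 * (1 - 30.5/100)
= 39.62 MPa

39.62


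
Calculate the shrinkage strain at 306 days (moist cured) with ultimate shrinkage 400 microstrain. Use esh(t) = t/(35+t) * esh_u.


esh(306) = 306 / (35 + 306) * 400
= 306 / 341 * 400
= 358.9 microstrain

358.9


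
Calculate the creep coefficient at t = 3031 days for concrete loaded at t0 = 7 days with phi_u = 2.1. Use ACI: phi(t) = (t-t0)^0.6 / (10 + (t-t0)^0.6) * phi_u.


dt = 3031 - 7 = 3024
phi = 3024^0.6 / (10 + 3024^0.6) * 2.1
= 1.942

1.942


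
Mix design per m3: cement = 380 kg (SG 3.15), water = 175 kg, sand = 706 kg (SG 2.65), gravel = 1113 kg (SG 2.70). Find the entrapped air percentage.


Vol cement = 380 / (3.15 * 1000) = 0.120635 m3
Vol water = 175 / 1000 = 0.175 m3
Vol sand = 706 / (2.65 * 1000) = 0.266415 m3
Vol gravel = 1113 / (2.70 * 1000) = 0.412222 m3
Total solid + water volume = 0.974272 m3
Air = (1 - 0.974272) * 100 = 2.57%

2.57


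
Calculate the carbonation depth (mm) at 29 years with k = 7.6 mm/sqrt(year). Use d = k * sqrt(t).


depth = k * sqrt(t)
= 7.6 * sqrt(29)
= 40.93 mm

40.93


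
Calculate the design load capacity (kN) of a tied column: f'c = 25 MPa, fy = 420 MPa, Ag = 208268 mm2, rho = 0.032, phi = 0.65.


Ast = rho * Ag = 0.032 * 208268 = 6664.576 mm2
phi*Pn = 0.65 * 0.80 * (0.85 * 25 * (208268 - 6664.576) + 420 * 6664.576) / 1000
= 3683.26 kN

3683.26


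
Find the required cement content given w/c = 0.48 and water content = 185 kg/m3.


Cement = water / (w/c)
= 185 / 0.48
= 385.4 kg/m3

385.4


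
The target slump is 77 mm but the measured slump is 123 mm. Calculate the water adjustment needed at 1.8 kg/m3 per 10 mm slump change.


Difference = 77 - 123 = -46 mm
Water adjustment = -46 * 1.8 / 10 = -8.3 kg/m3

-8.3


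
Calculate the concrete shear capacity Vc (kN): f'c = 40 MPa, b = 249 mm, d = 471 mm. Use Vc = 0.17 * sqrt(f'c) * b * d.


Vc = 0.17 * sqrt(40) * 249 * 471 / 1000
= 126.1 kN

126.1


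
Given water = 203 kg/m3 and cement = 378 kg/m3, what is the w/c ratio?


w/c = water / cement
w/c = 203 / 378 = 0.537

0.537


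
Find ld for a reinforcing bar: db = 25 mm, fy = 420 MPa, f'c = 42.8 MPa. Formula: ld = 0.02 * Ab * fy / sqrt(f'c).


Ab = pi * 25^2 / 4 = 490.874 mm2
ld = 0.02 * 490.874 * 420 / sqrt(42.8)
= 630.3 mm

630.3


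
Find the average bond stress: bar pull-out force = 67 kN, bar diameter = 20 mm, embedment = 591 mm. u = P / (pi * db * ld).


u = P / (pi * db * ld)
= 67 * 1000 / (pi * 20 * 591)
= 1.804 MPa

1.804


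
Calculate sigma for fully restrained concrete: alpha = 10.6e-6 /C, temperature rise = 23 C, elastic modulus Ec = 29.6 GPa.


sigma = alpha * dT * Ec
= 10.6e-6 * 23 * 29.6 * 1000
= 7.216 MPa

7.216


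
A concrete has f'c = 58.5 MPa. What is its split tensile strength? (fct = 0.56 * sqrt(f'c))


fct = 0.56 * sqrt(58.5)
= 0.56 * 7.649
= 4.283 MPa

4.283


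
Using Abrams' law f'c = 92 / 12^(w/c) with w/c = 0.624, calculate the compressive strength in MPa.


f'c = 92 / 12^0.624
= 92 / 4.714
= 19.52 MPa

19.52


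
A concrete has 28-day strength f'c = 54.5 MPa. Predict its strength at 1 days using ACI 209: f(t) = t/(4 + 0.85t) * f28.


f(1) = 1 / (4 + 0.85 * 1) * 54.5
= 1 / 4.85 * 54.5
= 11.24 MPa

11.24


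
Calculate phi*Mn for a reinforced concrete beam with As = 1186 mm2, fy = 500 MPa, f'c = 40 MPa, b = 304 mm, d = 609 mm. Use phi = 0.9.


a = As * fy / (0.85 * f'c * b)
= 1186 * 500 / (0.85 * 40 * 304)
= 57.3723 mm
Mn = As * fy * (d - a/2) / 10^6
= 344.1261 kN-m
phi*Mn = 0.9 * 344.1261 = 309.71 kN-m

309.71


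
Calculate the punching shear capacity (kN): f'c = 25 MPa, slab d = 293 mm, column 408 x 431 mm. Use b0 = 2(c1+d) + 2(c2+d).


b0 = 2*(408 + 293) + 2*(431 + 293) = 2850 mm
Vc = 0.33 * sqrt(25) * 2850 * 293 / 1000
= 1377.83 kN

1377.83


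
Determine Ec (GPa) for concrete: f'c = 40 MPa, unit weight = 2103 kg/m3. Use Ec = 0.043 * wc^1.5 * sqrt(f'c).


Ec = 0.043 * 2103^1.5 * sqrt(40) / 1000
= 26.23 GPa

26.23


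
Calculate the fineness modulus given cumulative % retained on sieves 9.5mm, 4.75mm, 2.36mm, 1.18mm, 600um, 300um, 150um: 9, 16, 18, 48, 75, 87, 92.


FM = sum(cumulative % retained) / 100
= 345 / 100
= 3.45

3.45


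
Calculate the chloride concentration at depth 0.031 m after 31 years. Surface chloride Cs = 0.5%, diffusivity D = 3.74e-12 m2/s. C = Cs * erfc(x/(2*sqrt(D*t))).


t_seconds = 31 * 365.25 * 24 * 3600 = 978285600.0 s
arg = 0.031 / (2 * sqrt(3.74e-12 * 978285600.0))
= 0.2562
erfc(0.2562) = 0.7171
C = 0.5 * 0.7171 = 0.3585%

0.3585


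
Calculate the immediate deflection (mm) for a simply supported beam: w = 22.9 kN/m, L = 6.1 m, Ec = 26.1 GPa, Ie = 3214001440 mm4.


Convert: L = 6.1 m = 6100 mm, Ec = 26.1 GPa = 26100 MPa
delta = 5 * 22.9 * 6100^4 / (384 * 26100 * 3214001440)
= 4.92 mm

4.92


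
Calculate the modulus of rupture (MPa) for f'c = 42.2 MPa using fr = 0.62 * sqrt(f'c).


fr = 0.62 * sqrt(42.2)
= 4.028 MPa

4.028


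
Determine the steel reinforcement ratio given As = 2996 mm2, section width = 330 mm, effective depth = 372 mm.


rho = As / (b * d)
= 2996 / (330 * 372)
= 0.0244

0.0244


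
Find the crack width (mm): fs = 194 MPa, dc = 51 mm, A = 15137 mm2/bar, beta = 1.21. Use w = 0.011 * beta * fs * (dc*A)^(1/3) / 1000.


w = 0.011 * beta * fs * (dc * A)^(1/3) / 1000
= 0.011 * 1.21 * 194 * (51 * 15137)^(1/3) / 1000
= 0.237 mm

0.237


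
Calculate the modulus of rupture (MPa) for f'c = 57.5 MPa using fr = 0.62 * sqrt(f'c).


fr = 0.62 * sqrt(57.5)
= 4.701 MPa

4.701


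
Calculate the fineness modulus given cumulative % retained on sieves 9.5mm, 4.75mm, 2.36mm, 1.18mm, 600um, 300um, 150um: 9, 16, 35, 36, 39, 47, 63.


FM = sum(cumulative % retained) / 100
= 245 / 100
= 2.45

2.45


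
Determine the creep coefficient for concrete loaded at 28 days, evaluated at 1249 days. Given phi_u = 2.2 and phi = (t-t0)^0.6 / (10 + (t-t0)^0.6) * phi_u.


dt = 1249 - 28 = 1221
phi = 1221^0.6 / (10 + 1221^0.6) * 2.2
= 1.929

1.929


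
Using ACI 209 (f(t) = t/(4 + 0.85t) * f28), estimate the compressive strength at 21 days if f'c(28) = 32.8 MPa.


f(21) = 21 / (4 + 0.85 * 21) * 32.8
= 21 / 21.85 * 32.8
= 31.52 MPa

31.52


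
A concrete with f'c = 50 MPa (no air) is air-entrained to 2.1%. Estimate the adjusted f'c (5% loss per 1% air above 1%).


Strength loss = (2.1 - 1) * 5 = 5.5%
f'c = 50 * (1 - 5.5/100)
= 47.25 MPa

47.25


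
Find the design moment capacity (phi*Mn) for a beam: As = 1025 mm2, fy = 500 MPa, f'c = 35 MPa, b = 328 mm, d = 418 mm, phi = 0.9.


a = As * fy / (0.85 * f'c * b)
= 1025 * 500 / (0.85 * 35 * 328)
= 52.521 mm
Mn = As * fy * (d - a/2) / 10^6
= 200.7665 kN-m
phi*Mn = 0.9 * 200.7665 = 180.69 kN-m

180.69


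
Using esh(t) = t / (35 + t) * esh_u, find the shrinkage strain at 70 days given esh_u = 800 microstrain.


esh(70) = 70 / (35 + 70) * 800
= 70 / 105 * 800
= 533.3 microstrain

533.3


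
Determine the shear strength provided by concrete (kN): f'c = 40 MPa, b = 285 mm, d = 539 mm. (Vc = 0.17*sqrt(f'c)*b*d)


Vc = 0.17 * sqrt(40) * 285 * 539 / 1000
= 165.16 kN

165.16


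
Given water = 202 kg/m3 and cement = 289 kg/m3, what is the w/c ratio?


w/c = water / cement
w/c = 202 / 289 = 0.699

0.699


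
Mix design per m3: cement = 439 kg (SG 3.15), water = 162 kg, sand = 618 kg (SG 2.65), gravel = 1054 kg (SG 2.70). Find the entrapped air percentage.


Vol cement = 439 / (3.15 * 1000) = 0.139365 m3
Vol water = 162 / 1000 = 0.162 m3
Vol sand = 618 / (2.65 * 1000) = 0.233208 m3
Vol gravel = 1054 / (2.70 * 1000) = 0.39037 m3
Total solid + water volume = 0.924943 m3
Air = (1 - 0.924943) * 100 = 7.51%

7.51


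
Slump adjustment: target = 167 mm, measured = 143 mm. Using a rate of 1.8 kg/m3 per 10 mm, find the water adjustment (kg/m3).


Difference = 167 - 143 = 24 mm
Water adjustment = 24 * 1.8 / 10 = 4.3 kg/m3

4.3


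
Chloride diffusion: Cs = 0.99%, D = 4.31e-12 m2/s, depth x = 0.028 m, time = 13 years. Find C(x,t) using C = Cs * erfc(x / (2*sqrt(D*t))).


t_seconds = 13 * 365.25 * 24 * 3600 = 410248800.0 s
arg = 0.028 / (2 * sqrt(4.31e-12 * 410248800.0))
= 0.3329
erfc(0.3329) = 0.6377
C = 0.99 * 0.6377 = 0.6314%

0.6314


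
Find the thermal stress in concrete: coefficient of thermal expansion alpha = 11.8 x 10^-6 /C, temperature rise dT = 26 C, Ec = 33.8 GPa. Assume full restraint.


sigma = alpha * dT * Ec
= 11.8e-6 * 26 * 33.8 * 1000
= 10.37 MPa

10.37


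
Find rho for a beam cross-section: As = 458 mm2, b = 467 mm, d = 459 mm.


rho = As / (b * d)
= 458 / (467 * 459)
= 0.0021

0.0021


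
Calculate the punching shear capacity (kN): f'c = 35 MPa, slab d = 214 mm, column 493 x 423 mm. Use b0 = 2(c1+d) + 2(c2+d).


b0 = 2*(493 + 214) + 2*(423 + 214) = 2688 mm
Vc = 0.33 * sqrt(35) * 2688 * 214 / 1000
= 1123.03 kN

1123.03


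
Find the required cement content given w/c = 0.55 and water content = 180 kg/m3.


Cement = water / (w/c)
= 180 / 0.55
= 327.3 kg/m3

327.3


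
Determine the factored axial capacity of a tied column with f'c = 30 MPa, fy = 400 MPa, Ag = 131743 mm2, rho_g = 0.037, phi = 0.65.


Ast = rho * Ag = 0.037 * 131743 = 4874.491 mm2
phi*Pn = 0.65 * 0.80 * (0.85 * 30 * (131743 - 4874.491) + 400 * 4874.491) / 1000
= 2696.17 kN

2696.17


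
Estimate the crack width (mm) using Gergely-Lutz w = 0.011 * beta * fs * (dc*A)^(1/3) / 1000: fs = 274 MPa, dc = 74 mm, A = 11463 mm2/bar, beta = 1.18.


w = 0.011 * beta * fs * (dc * A)^(1/3) / 1000
= 0.011 * 1.18 * 274 * (74 * 11463)^(1/3) / 1000
= 0.337 mm

0.337


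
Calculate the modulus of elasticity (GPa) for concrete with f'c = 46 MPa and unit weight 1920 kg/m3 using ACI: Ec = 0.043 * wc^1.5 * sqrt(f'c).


Ec = 0.043 * 1920^1.5 * sqrt(46) / 1000
= 24.54 GPa

24.54


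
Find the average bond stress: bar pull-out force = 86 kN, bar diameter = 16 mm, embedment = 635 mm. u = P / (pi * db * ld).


u = P / (pi * db * ld)
= 86 * 1000 / (pi * 16 * 635)
= 2.694 MPa

2.694


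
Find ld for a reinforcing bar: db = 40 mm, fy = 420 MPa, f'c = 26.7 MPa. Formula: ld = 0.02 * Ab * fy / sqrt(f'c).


Ab = pi * 40^2 / 4 = 1256.637 mm2
ld = 0.02 * 1256.637 * 420 / sqrt(26.7)
= 2042.8 mm

2042.8


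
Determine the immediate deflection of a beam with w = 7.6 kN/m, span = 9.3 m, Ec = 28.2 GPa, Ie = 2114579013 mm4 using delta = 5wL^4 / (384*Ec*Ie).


Convert: L = 9.3 m = 9300 mm, Ec = 28.2 GPa = 28200 MPa
delta = 5 * 7.6 * 9300^4 / (384 * 28200 * 2114579013)
= 12.41 mm

12.41


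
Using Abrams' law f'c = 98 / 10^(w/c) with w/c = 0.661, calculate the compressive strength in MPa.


f'c = 98 / 10^0.661
= 98 / 4.581
= 21.39 MPa

21.39


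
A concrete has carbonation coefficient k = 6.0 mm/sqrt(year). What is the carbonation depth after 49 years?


depth = k * sqrt(t)
= 6.0 * sqrt(49)
= 42.0 mm

42.0


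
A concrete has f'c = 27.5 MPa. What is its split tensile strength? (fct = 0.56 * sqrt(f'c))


fct = 0.56 * sqrt(27.5)
= 0.56 * 5.244
= 2.937 MPa

2.937


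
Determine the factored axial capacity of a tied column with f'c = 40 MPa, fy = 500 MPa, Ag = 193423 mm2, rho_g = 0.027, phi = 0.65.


Ast = rho * Ag = 0.027 * 193423 = 5222.421 mm2
phi*Pn = 0.65 * 0.80 * (0.85 * 40 * (193423 - 5222.421) + 500 * 5222.421) / 1000
= 4685.22 kN

4685.22


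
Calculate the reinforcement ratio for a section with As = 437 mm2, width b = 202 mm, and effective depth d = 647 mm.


rho = As / (b * d)
= 437 / (202 * 647)
= 0.0033

0.0033


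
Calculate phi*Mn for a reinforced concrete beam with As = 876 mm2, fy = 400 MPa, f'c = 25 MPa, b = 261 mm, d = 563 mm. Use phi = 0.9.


a = As * fy / (0.85 * f'c * b)
= 876 * 400 / (0.85 * 25 * 261)
= 63.1778 mm
Mn = As * fy * (d - a/2) / 10^6
= 186.2064 kN-m
phi*Mn = 0.9 * 186.2064 = 167.59 kN-m

167.59


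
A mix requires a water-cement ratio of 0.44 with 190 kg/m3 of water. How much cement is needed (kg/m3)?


Cement = water / (w/c)
= 190 / 0.44
= 431.8 kg/m3

431.8


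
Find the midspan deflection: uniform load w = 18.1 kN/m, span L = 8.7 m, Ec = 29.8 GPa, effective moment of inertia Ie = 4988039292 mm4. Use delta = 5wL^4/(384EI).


Convert: L = 8.7 m = 8700 mm, Ec = 29.8 GPa = 29800 MPa
delta = 5 * 18.1 * 8700^4 / (384 * 29800 * 4988039292)
= 9.08 mm

9.08


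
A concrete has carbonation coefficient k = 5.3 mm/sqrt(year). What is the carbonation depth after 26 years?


depth = k * sqrt(t)
= 5.3 * sqrt(26)
= 27.02 mm

27.02


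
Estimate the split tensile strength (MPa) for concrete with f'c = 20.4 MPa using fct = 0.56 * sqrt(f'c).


fct = 0.56 * sqrt(20.4)
= 0.56 * 4.517
= 2.529 MPa

2.529


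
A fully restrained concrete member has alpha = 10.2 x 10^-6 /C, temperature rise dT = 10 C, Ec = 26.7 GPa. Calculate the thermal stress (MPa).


sigma = alpha * dT * Ec
= 10.2e-6 * 10 * 26.7 * 1000
= 2.723 MPa

2.723


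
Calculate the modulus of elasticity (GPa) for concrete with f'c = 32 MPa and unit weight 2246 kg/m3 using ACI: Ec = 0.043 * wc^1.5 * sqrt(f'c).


Ec = 0.043 * 2246^1.5 * sqrt(32) / 1000
= 25.89 GPa

25.89


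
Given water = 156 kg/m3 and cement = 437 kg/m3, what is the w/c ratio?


w/c = water / cement
w/c = 156 / 437 = 0.357

0.357


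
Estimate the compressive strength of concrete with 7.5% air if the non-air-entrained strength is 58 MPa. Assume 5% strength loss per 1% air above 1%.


Strength loss = (7.5 - 1) * 5 = 32.5%
f'c = 58 * (1 - 32.5/100)
= 39.15 MPa

39.15


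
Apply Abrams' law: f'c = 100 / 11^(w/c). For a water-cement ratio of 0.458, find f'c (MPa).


f'c = 100 / 11^0.458
= 100 / 2.999
= 33.35 MPa

33.35


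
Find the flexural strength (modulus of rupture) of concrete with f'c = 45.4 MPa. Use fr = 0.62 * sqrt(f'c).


fr = 0.62 * sqrt(45.4)
= 4.178 MPa

4.178


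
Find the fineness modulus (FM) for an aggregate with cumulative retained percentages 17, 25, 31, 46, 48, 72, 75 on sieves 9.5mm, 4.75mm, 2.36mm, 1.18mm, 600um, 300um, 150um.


FM = sum(cumulative % retained) / 100
= 314 / 100
= 3.14

3.14


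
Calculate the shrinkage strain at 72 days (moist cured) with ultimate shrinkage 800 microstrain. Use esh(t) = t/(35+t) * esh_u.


esh(72) = 72 / (35 + 72) * 800
= 72 / 107 * 800
= 538.3 microstrain

538.3


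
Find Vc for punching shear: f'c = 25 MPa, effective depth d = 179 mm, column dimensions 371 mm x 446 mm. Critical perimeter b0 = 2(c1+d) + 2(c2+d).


b0 = 2*(371 + 179) + 2*(446 + 179) = 2350 mm
Vc = 0.33 * sqrt(25) * 2350 * 179 / 1000
= 694.07 kN

694.07


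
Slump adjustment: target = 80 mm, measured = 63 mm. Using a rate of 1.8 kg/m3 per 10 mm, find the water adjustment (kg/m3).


Difference = 80 - 63 = 17 mm
Water adjustment = 17 * 1.8 / 10 = 3.1 kg/m3

3.1


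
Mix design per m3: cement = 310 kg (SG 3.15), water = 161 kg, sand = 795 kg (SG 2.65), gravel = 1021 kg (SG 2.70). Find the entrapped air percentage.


Vol cement = 310 / (3.15 * 1000) = 0.098413 m3
Vol water = 161 / 1000 = 0.161 m3
Vol sand = 795 / (2.65 * 1000) = 0.3 m3
Vol gravel = 1021 / (2.70 * 1000) = 0.378148 m3
Total solid + water volume = 0.937561 m3
Air = (1 - 0.937561) * 100 = 6.24%

6.24


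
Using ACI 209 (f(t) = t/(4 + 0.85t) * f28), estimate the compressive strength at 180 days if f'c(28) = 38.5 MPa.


f(180) = 180 / (4 + 0.85 * 180) * 38.5
= 180 / 157.0 * 38.5
= 44.14 MPa

44.14


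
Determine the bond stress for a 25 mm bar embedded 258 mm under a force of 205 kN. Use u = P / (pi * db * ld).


u = P / (pi * db * ld)
= 205 * 1000 / (pi * 25 * 258)
= 10.117 MPa

10.117


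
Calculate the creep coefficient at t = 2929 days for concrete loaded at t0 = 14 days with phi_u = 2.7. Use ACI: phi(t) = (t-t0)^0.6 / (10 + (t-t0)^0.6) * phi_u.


dt = 2929 - 14 = 2915
phi = 2915^0.6 / (10 + 2915^0.6) * 2.7
= 2.492

2.492


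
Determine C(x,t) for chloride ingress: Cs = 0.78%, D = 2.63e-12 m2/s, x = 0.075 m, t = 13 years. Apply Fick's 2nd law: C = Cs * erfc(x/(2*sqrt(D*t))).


t_seconds = 13 * 365.25 * 24 * 3600 = 410248800.0 s
arg = 0.075 / (2 * sqrt(2.63e-12 * 410248800.0))
= 1.1416
erfc(1.1416) = 0.1064
C = 0.78 * 0.1064 = 0.083%

0.083


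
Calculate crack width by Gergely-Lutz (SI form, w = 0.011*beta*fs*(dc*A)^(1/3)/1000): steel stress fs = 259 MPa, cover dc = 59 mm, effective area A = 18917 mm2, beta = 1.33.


w = 0.011 * beta * fs * (dc * A)^(1/3) / 1000
= 0.011 * 1.33 * 259 * (59 * 18917)^(1/3) / 1000
= 0.393 mm

0.393
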